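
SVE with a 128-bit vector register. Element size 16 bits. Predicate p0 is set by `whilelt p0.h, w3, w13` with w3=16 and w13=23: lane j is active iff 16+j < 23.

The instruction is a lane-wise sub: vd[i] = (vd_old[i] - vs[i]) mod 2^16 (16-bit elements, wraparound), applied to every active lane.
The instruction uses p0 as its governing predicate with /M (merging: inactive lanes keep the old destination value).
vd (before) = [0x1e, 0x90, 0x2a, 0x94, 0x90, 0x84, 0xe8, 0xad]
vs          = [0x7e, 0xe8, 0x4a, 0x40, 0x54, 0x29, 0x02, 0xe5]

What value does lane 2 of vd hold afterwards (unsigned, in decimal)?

lane count: 128 div 16 = 8
whilelt: lane j active iff 16+j < 23 → j < 7 → 7 active
lane  0: sub(0x1e,0x7e) ⇒ 0xffa0
lane  1: sub(0x90,0xe8) ⇒ 0xffa8
lane  2: sub(0x2a,0x4a) ⇒ 0xffe0
lane  3: sub(0x94,0x40) ⇒ 0x54
lane  4: sub(0x90,0x54) ⇒ 0x3c
lane  5: sub(0x84,0x29) ⇒ 0x5b
lane  6: sub(0xe8,0x02) ⇒ 0xe6
lane  7: tail/keep ⇒ 0xad

vd[2] = 65504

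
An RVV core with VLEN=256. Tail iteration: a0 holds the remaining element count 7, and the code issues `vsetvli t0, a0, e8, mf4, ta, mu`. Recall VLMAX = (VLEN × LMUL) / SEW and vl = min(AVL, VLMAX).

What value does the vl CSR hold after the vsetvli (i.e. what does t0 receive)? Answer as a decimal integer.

vl = 7

VLMAX = VLEN×LMUL/SEW = 256×1/4/8 = 8
AVL=7 ≤ VLMAX=8, so vl = 7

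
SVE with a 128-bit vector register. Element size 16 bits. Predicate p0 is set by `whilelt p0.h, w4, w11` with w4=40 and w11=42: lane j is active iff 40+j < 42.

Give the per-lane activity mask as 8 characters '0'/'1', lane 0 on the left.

predicate = 11000000

register lanes = 128/16 = 8
whilelt: lane j active iff 40+j < 42 → j < 2 → 2 active
bits (lane 0 leftmost): 11000000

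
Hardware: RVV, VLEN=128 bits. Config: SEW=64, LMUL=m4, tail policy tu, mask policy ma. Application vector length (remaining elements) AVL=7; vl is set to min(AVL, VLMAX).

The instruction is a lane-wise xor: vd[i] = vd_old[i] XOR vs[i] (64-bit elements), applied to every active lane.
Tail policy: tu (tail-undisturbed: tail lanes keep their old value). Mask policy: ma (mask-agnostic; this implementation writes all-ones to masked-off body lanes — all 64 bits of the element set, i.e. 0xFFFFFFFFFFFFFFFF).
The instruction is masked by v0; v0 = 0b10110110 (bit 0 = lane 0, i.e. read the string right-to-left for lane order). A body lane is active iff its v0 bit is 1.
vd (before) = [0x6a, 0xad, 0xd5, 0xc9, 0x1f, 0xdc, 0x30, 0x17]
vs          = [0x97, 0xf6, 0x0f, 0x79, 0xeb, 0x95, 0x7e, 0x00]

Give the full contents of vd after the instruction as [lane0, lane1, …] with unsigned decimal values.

lanes per group: 128·4/64 = 8
AVL=7 ≤ VLMAX=8, so vl = 7
lane  0: mask-off/ones ⇒ 0xffffffffffffffff
lane  1: xor(0xad,0xf6) ⇒ 0x5b
lane  2: xor(0xd5,0x0f) ⇒ 0xda
lane  3: mask-off/ones ⇒ 0xffffffffffffffff
lane  4: xor(0x1f,0xeb) ⇒ 0xf4
lane  5: xor(0xdc,0x95) ⇒ 0x49
lane  6: mask-off/ones ⇒ 0xffffffffffffffff
lane  7: tail/keep ⇒ 0x17

vd = [18446744073709551615, 91, 218, 18446744073709551615, 244, 73, 18446744073709551615, 23]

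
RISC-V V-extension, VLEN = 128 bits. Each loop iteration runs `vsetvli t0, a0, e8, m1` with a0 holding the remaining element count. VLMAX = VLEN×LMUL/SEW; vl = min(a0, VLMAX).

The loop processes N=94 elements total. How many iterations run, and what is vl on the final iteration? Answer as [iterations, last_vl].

[iterations, last_vl] = [6, 14]

VLMAX = (128 × 1) / 8 = 16 lanes
iterations = ceil(94/16) = 6; final-pass vl = 14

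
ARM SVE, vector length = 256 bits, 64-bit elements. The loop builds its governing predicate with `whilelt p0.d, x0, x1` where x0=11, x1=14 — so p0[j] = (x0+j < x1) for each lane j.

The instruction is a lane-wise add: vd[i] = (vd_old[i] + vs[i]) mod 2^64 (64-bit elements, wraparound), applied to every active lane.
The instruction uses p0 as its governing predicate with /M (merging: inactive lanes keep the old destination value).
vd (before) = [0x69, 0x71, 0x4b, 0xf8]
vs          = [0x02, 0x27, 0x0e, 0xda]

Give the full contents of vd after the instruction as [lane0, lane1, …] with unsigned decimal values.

256-bit reg / 64-bit elem → 4 lanes
active while 11+j < 14, i.e. j ∈ [0,3) capped at 4 ⇒ 3
lane  0: add(0x69,0x02) ⇒ 0x6b
lane  1: add(0x71,0x27) ⇒ 0x98
lane  2: add(0x4b,0x0e) ⇒ 0x59
lane  3: tail/keep ⇒ 0xf8

vd = [107, 152, 89, 248]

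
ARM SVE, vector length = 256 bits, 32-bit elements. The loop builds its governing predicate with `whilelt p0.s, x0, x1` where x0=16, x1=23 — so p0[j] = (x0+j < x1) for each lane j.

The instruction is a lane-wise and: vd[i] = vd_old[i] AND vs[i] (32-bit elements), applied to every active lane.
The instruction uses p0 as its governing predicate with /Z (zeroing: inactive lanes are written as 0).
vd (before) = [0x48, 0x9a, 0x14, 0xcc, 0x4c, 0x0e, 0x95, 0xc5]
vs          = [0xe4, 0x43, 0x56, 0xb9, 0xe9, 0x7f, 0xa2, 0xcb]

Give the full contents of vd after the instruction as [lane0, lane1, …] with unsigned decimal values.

256-bit reg / 32-bit elem → 8 lanes
active while 16+j < 23, i.e. j ∈ [0,7) capped at 8 ⇒ 7
  i=0: and(0x48,0xe4) → 64
  i=1: and(0x9a,0x43) → 2
  i=2: and(0x14,0x56) → 20
  i=3: and(0xcc,0xb9) → 136
  i=4: and(0x4c,0xe9) → 72
  i=5: and(0x0e,0x7f) → 14
  i=6: and(0x95,0xa2) → 128
  i=7: tail/zero → 0

vd = [64, 2, 20, 136, 72, 14, 128, 0]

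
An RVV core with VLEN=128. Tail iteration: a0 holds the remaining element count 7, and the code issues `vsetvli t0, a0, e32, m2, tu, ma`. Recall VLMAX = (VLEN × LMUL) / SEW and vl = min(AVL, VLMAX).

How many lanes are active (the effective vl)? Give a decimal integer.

vl = 7

VLMAX = (128 × 2) / 32 = 8 lanes
vl = min(AVL, VLMAX) = min(7, 8) = 7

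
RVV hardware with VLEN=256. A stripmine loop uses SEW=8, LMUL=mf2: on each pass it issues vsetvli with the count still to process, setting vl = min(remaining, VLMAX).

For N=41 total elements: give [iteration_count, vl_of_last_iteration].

lanes per group: 256·1/2/8 = 16
41 elements at 16/iter → 3 passes, remainder 9 on the last

[iterations, last_vl] = [3, 9]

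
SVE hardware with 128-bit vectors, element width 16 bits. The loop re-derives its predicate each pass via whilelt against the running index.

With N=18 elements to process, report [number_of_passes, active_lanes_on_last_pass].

lane count: 128 div 16 = 8
iterations = ceil(18/8) = 3; final-pass vl = 2

[iterations, last_vl] = [3, 2]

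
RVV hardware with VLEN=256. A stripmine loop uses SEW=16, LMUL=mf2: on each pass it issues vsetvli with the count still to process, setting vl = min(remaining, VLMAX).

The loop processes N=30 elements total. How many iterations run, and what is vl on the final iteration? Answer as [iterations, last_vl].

lanes per group: 256·1/2/16 = 8
iterations = ceil(30/8) = 4; final-pass vl = 6

[iterations, last_vl] = [4, 6]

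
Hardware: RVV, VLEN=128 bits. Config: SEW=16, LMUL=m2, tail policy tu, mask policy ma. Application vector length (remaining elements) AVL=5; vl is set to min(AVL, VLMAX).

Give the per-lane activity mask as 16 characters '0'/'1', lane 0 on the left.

predicate = 1111100000000000

lanes per group: 128·2/16 = 16
AVL=5 ≤ VLMAX=16, so vl = 5
bits (lane 0 leftmost): 1111100000000000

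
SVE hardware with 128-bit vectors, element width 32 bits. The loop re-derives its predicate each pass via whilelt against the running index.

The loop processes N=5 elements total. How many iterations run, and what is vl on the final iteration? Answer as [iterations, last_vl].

[iterations, last_vl] = [2, 1]

lane count: 128 div 32 = 4
5 elements at 4/iter → 2 passes, remainder 1 on the last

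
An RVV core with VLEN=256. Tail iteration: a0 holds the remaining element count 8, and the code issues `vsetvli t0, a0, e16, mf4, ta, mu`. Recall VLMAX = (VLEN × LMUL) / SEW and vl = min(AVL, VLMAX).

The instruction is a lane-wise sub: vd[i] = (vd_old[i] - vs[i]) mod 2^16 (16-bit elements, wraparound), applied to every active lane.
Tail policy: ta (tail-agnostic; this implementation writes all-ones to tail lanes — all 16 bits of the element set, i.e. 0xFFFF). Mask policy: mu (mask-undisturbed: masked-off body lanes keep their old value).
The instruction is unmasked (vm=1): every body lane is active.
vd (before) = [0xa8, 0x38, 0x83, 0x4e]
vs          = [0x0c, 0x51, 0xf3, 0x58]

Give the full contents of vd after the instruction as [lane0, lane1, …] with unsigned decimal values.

VLMAX = VLEN×LMUL/SEW = 256×1/4/16 = 4
vl = min(AVL, VLMAX) = min(8, 4) = 4
[0] sub(0xa8,0x0c) = 0x9c
[1] sub(0x38,0x51) = 0xffe7
[2] sub(0x83,0xf3) = 0xff90
[3] sub(0x4e,0x58) = 0xfff6

vd = [156, 65511, 65424, 65526]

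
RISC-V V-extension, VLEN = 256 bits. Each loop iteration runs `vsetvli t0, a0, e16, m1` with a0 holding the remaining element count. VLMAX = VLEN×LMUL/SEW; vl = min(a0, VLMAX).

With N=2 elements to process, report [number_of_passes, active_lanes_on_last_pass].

VLMAX = (256 × 1) / 16 = 16 lanes
2 elements at 16/iter → 1 passes, remainder 2 on the last

[iterations, last_vl] = [1, 2]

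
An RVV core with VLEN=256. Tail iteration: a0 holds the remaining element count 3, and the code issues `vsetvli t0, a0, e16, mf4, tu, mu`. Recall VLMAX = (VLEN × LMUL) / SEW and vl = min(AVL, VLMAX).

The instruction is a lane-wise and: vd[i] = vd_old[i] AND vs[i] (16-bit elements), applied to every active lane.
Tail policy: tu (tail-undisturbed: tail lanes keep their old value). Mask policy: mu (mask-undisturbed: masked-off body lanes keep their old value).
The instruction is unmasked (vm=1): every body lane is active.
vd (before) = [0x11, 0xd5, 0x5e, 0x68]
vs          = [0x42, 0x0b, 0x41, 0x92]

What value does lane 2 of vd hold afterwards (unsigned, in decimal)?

vd[2] = 64

lanes per group: 256·1/4/16 = 4
vl ← min(3, 4) = 3
vd[0] and(0x11,0x42) -> 0x00
vd[1] and(0xd5,0x0b) -> 0x01
vd[2] and(0x5e,0x41) -> 0x40
vd[3] tail/keep -> 0x68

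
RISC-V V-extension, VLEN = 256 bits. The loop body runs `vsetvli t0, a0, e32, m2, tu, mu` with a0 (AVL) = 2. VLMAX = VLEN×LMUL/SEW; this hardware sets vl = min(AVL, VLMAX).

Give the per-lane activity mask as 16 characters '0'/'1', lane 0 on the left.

predicate = 1100000000000000

lanes per group: 256·2/32 = 16
vl = min(AVL, VLMAX) = min(2, 16) = 2
bits (lane 0 leftmost): 1100000000000000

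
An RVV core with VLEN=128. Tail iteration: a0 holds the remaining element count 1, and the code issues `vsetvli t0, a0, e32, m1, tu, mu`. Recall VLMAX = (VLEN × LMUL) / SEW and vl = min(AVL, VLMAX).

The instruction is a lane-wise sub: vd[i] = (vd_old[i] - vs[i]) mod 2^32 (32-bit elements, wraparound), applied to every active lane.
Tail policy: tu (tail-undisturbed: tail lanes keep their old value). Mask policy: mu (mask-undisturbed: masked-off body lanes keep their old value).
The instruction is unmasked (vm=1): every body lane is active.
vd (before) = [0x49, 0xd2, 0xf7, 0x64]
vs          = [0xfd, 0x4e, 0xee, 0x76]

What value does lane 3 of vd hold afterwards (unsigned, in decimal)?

vd[3] = 100

lanes per group: 128·1/32 = 4
vl ← min(1, 4) = 1
  i=0: sub(0x49,0xfd) → 4294967116
  i=1: tail/keep → 210
  i=2: tail/keep → 247
  i=3: tail/keep → 100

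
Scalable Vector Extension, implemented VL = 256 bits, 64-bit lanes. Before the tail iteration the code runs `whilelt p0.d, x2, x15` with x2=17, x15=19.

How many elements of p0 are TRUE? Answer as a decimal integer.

256-bit reg / 64-bit elem → 4 lanes
p0[j] = (17+j < 19); true for j=0..1 → 2 lanes set

vl = 2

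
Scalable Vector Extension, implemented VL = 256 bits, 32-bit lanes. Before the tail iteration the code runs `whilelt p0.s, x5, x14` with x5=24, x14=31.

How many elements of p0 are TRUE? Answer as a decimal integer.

vl = 7

256-bit reg / 32-bit elem → 8 lanes
p0[j] = (24+j < 31); true for j=0..6 → 7 lanes set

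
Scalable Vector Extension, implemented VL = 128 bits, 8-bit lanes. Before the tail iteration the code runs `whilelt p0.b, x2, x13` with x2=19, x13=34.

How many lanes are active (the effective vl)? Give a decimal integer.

register lanes = 128/8 = 16
active while 19+j < 34, i.e. j ∈ [0,15) capped at 16 ⇒ 15

vl = 15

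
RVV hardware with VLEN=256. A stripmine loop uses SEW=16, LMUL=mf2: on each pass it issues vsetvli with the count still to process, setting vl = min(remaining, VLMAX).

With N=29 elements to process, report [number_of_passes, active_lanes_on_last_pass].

[iterations, last_vl] = [4, 5]

VLMAX = VLEN×LMUL/SEW = 256×1/2/16 = 8
N=29: ⌈29/8⌉ = 4 iters; last vl = 29 − 3×8 = 5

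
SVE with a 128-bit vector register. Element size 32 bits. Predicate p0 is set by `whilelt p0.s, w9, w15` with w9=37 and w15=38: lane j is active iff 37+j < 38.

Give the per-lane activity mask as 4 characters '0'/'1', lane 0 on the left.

predicate = 1000

lane count: 128 div 32 = 4
p0[j] = (37+j < 38); true for j=0..0 → 1 lanes set
bits (lane 0 leftmost): 1000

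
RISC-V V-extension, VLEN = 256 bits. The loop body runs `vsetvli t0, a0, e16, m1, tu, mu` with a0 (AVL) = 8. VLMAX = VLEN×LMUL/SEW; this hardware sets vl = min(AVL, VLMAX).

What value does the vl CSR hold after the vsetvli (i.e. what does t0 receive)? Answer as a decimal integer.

vl = 8

VLMAX = (256 × 1) / 16 = 16 lanes
AVL=8 ≤ VLMAX=16, so vl = 8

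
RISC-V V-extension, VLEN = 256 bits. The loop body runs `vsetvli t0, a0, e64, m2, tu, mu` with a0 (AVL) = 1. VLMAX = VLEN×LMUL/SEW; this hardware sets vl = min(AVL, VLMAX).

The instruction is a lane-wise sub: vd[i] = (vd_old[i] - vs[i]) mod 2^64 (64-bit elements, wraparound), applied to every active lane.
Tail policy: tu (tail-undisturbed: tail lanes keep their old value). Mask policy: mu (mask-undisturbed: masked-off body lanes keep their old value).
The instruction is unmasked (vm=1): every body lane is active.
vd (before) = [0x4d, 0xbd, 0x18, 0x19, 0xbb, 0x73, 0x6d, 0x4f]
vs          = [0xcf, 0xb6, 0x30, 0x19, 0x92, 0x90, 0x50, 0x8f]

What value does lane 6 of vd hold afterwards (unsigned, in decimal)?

VLMAX = VLEN×LMUL/SEW = 256×2/64 = 8
vl ← min(1, 8) = 1
[0] sub(0x4d,0xcf) = 0xffffffffffffff7e
[1] tail/keep = 0xbd
[2] tail/keep = 0x18
[3] tail/keep = 0x19
[4] tail/keep = 0xbb
[5] tail/keep = 0x73
[6] tail/keep = 0x6d
[7] tail/keep = 0x4f

vd[6] = 109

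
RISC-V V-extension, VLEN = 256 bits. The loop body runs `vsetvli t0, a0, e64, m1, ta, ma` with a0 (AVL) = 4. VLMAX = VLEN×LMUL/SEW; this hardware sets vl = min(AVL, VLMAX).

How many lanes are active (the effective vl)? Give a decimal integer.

VLMAX = (256 × 1) / 64 = 4 lanes
AVL=4 ≤ VLMAX=4, so vl = 4

vl = 4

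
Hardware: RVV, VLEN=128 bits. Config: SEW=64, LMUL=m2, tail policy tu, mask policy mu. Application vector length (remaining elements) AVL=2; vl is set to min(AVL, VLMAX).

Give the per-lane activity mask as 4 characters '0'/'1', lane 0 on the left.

predicate = 1100

lanes per group: 128·2/64 = 4
AVL=2 ≤ VLMAX=4, so vl = 2
bits (lane 0 leftmost): 1100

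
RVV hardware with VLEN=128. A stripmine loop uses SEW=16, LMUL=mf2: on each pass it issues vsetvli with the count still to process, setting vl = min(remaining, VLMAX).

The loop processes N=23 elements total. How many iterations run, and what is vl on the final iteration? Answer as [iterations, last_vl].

[iterations, last_vl] = [6, 3]

lanes per group: 128·1/2/16 = 4
23 elements at 4/iter → 6 passes, remainder 3 on the last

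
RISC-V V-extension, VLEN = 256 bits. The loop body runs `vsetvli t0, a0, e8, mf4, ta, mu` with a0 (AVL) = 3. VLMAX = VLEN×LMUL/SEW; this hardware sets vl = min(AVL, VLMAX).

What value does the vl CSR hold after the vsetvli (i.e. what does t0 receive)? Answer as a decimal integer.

vl = 3

VLMAX = (256 × 1/4) / 8 = 8 lanes
AVL=3 ≤ VLMAX=8, so vl = 3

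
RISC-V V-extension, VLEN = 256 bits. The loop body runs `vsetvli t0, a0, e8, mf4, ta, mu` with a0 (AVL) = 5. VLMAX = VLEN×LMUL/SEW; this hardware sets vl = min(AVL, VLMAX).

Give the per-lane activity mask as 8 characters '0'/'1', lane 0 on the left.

predicate = 11111000

VLMAX = (256 × 1/4) / 8 = 8 lanes
vl = min(AVL, VLMAX) = min(5, 8) = 5
bits (lane 0 leftmost): 11111000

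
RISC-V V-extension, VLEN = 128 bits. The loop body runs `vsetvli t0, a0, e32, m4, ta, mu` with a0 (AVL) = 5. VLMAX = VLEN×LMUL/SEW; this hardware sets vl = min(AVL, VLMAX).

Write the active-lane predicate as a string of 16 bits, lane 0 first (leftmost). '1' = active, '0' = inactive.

predicate = 1111100000000000

lanes per group: 128·4/32 = 16
AVL=5 ≤ VLMAX=16, so vl = 5
bits (lane 0 leftmost): 1111100000000000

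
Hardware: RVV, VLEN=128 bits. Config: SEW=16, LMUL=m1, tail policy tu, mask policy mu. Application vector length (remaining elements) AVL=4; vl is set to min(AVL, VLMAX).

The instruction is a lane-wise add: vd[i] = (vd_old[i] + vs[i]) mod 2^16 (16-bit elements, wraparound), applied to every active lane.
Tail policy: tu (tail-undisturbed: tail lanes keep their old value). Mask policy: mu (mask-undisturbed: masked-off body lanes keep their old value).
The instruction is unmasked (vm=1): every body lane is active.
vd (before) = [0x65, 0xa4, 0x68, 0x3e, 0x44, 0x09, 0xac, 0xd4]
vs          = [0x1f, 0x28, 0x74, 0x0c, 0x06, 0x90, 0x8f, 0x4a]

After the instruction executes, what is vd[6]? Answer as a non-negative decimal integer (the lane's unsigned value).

lanes per group: 128·1/16 = 8
vl ← min(4, 8) = 4
lane  0: add(0x65,0x1f) ⇒ 0x84
lane  1: add(0xa4,0x28) ⇒ 0xcc
lane  2: add(0x68,0x74) ⇒ 0xdc
lane  3: add(0x3e,0x0c) ⇒ 0x4a
lane  4: tail/keep ⇒ 0x44
lane  5: tail/keep ⇒ 0x09
lane  6: tail/keep ⇒ 0xac
lane  7: tail/keep ⇒ 0xd4

vd[6] = 172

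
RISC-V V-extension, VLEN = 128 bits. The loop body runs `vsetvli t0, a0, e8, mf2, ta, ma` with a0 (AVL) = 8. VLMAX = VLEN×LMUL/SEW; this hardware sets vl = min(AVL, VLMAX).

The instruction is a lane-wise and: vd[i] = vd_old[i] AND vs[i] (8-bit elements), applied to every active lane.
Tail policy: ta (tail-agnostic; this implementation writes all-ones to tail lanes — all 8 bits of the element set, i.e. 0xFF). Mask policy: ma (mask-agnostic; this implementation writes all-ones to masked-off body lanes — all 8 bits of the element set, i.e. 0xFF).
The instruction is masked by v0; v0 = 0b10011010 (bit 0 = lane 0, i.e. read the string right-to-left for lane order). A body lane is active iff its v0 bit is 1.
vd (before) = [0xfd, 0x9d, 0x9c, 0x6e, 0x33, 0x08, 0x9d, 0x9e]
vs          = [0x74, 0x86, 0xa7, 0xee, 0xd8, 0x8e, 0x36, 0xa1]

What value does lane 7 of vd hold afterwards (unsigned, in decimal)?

vd[7] = 128

VLMAX = VLEN×LMUL/SEW = 128×1/2/8 = 8
AVL=8 ≤ VLMAX=8, so vl = 8
  i=0: mask-off/ones → 255
  i=1: and(0x9d,0x86) → 132
  i=2: mask-off/ones → 255
  i=3: and(0x6e,0xee) → 110
  i=4: and(0x33,0xd8) → 16
  i=5: mask-off/ones → 255
  i=6: mask-off/ones → 255
  i=7: and(0x9e,0xa1) → 128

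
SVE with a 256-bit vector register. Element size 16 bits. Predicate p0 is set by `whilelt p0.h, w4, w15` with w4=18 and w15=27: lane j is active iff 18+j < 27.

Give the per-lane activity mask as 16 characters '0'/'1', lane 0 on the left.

predicate = 1111111110000000

lane count: 256 div 16 = 16
p0[j] = (18+j < 27); true for j=0..8 → 9 lanes set
bits (lane 0 leftmost): 1111111110000000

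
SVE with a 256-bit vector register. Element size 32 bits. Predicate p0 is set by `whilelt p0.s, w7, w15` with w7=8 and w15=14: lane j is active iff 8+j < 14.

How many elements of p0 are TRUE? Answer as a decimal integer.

vl = 6

256-bit reg / 32-bit elem → 8 lanes
whilelt: lane j active iff 8+j < 14 → j < 6 → 6 active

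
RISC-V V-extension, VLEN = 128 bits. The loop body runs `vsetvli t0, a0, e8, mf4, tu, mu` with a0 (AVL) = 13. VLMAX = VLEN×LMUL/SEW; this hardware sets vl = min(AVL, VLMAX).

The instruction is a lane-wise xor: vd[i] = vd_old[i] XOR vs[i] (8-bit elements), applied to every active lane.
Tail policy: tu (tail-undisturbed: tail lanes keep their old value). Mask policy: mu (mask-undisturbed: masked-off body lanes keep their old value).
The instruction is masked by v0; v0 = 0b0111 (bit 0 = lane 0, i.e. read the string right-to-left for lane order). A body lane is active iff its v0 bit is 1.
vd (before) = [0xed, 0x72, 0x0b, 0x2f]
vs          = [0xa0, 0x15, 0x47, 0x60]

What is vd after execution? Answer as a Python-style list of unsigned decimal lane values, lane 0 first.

lanes per group: 128·1/4/8 = 4
vl = min(AVL, VLMAX) = min(13, 4) = 4
[0] xor(0xed,0xa0) = 0x4d
[1] xor(0x72,0x15) = 0x67
[2] xor(0x0b,0x47) = 0x4c
[3] mask-off/keep = 0x2f

vd = [77, 103, 76, 47]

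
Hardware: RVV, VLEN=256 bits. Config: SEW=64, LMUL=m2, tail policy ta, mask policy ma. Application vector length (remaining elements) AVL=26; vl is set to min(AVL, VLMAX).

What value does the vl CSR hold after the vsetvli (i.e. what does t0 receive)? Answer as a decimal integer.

VLMAX = VLEN×LMUL/SEW = 256×2/64 = 8
vl = min(AVL, VLMAX) = min(26, 8) = 8

vl = 8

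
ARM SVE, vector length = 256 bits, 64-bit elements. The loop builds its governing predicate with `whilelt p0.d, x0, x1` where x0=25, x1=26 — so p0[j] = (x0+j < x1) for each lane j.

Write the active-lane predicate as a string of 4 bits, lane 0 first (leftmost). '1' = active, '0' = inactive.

predicate = 1000

register lanes = 256/64 = 4
active while 25+j < 26, i.e. j ∈ [0,1) capped at 4 ⇒ 1
bits (lane 0 leftmost): 1000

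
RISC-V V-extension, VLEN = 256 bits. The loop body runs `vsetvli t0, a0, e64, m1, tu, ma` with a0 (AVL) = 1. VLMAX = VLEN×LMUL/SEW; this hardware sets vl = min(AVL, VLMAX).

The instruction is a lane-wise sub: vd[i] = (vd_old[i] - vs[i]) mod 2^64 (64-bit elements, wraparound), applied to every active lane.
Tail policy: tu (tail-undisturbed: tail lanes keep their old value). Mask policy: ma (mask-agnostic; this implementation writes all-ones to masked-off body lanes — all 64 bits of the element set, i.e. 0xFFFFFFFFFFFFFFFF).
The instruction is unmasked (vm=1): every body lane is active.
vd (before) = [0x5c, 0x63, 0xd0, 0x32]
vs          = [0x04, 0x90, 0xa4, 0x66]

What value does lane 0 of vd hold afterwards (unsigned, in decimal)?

vd[0] = 88

VLMAX = VLEN×LMUL/SEW = 256×1/64 = 4
vl = min(AVL, VLMAX) = min(1, 4) = 1
[0] sub(0x5c,0x04) = 0x58
[1] tail/keep = 0x63
[2] tail/keep = 0xd0
[3] tail/keep = 0x32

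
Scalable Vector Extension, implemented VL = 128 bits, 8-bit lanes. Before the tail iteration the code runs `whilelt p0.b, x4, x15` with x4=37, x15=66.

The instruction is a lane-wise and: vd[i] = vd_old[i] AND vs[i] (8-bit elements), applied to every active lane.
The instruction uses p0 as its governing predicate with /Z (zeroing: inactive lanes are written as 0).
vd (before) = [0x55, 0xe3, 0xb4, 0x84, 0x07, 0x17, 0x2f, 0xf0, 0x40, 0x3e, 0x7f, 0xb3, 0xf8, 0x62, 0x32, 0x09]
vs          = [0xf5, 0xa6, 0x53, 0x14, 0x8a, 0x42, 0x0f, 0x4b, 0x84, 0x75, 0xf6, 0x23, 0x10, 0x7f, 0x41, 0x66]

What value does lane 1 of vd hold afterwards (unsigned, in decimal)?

vd[1] = 162

register lanes = 128/8 = 16
whilelt: lane j active iff 37+j < 66 → j < 29 → 16 active
  i=0: and(0x55,0xf5) → 85
  i=1: and(0xe3,0xa6) → 162
  i=2: and(0xb4,0x53) → 16
  i=3: and(0x84,0x14) → 4
  i=4: and(0x07,0x8a) → 2
  i=5: and(0x17,0x42) → 2
  i=6: and(0x2f,0x0f) → 15
  i=7: and(0xf0,0x4b) → 64
  i=8: and(0x40,0x84) → 0
  i=9: and(0x3e,0x75) → 52
  i=10: and(0x7f,0xf6) → 118
  i=11: and(0xb3,0x23) → 35
  i=12: and(0xf8,0x10) → 16
  i=13: and(0x62,0x7f) → 98
  i=14: and(0x32,0x41) → 0
  i=15: and(0x09,0x66) → 0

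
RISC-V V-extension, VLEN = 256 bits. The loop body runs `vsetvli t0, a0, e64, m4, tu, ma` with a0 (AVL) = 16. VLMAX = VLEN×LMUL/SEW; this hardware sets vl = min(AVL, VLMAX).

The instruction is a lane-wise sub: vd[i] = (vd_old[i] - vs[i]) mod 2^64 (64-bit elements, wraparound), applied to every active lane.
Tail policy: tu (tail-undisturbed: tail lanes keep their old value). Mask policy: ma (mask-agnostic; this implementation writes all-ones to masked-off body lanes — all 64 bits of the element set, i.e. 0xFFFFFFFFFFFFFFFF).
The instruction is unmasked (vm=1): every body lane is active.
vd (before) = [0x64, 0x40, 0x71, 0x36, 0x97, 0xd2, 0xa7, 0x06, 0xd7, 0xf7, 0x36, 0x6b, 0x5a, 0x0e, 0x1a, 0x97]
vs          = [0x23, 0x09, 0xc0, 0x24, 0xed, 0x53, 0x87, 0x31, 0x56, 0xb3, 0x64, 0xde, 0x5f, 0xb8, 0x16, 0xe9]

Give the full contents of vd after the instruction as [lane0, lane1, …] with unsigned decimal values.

vd = [65, 55, 18446744073709551537, 18, 18446744073709551530, 127, 32, 18446744073709551573, 129, 68, 18446744073709551570, 18446744073709551501, 18446744073709551611, 18446744073709551446, 4, 18446744073709551534]

VLMAX = (256 × 4) / 64 = 16 lanes
vl = min(AVL, VLMAX) = min(16, 16) = 16
[0] sub(0x64,0x23) = 0x41
[1] sub(0x40,0x09) = 0x37
[2] sub(0x71,0xc0) = 0xffffffffffffffb1
[3] sub(0x36,0x24) = 0x12
[4] sub(0x97,0xed) = 0xffffffffffffffaa
[5] sub(0xd2,0x53) = 0x7f
[6] sub(0xa7,0x87) = 0x20
[7] sub(0x06,0x31) = 0xffffffffffffffd5
[8] sub(0xd7,0x56) = 0x81
[9] sub(0xf7,0xb3) = 0x44
[10] sub(0x36,0x64) = 0xffffffffffffffd2
[11] sub(0x6b,0xde) = 0xffffffffffffff8d
[12] sub(0x5a,0x5f) = 0xfffffffffffffffb
[13] sub(0x0e,0xb8) = 0xffffffffffffff56
[14] sub(0x1a,0x16) = 0x04
[15] sub(0x97,0xe9) = 0xffffffffffffffae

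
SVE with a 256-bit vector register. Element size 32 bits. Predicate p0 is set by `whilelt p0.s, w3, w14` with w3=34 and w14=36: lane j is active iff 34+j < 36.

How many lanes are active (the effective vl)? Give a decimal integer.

256-bit reg / 32-bit elem → 8 lanes
active while 34+j < 36, i.e. j ∈ [0,2) capped at 8 ⇒ 2

vl = 2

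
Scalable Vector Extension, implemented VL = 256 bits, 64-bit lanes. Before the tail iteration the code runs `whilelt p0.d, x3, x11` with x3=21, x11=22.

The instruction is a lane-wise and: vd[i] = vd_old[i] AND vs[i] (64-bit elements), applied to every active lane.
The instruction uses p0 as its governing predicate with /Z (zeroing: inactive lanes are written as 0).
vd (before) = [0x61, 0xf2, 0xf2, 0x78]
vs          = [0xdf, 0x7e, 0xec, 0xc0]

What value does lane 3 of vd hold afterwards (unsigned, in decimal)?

vd[3] = 0

register lanes = 256/64 = 4
p0[j] = (21+j < 22); true for j=0..0 → 1 lanes set
vd[0] and(0x61,0xdf) -> 0x41
vd[1] tail/zero -> 0x00
vd[2] tail/zero -> 0x00
vd[3] tail/zero -> 0x00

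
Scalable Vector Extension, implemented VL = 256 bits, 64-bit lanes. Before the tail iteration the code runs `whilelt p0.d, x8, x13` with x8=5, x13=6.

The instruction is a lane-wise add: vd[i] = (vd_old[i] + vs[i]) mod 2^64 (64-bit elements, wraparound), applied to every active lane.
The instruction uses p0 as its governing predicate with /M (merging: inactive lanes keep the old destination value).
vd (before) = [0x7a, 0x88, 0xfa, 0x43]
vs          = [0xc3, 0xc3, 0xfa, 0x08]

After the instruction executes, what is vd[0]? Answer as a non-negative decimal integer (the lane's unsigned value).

lane count: 256 div 64 = 4
p0[j] = (5+j < 6); true for j=0..0 → 1 lanes set
[0] add(0x7a,0xc3) = 0x13d
[1] tail/keep = 0x88
[2] tail/keep = 0xfa
[3] tail/keep = 0x43

vd[0] = 317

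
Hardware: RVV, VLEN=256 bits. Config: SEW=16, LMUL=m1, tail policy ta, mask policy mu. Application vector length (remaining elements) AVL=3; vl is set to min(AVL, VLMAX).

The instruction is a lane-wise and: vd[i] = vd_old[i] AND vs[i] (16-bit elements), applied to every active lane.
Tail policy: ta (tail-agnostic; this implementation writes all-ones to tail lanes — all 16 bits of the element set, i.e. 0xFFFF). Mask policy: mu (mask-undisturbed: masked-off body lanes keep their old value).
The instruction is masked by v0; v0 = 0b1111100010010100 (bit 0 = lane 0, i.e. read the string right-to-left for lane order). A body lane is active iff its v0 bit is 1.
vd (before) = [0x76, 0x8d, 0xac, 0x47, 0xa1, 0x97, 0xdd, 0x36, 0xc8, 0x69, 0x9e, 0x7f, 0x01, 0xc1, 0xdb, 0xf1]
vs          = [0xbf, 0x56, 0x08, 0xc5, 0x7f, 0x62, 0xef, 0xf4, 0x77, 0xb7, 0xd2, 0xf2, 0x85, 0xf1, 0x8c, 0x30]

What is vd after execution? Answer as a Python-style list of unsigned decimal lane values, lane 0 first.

vd = [118, 141, 8, 65535, 65535, 65535, 65535, 65535, 65535, 65535, 65535, 65535, 65535, 65535, 65535, 65535]

VLMAX = (256 × 1) / 16 = 16 lanes
vl ← min(3, 16) = 3
vd[0] mask-off/keep -> 0x76
vd[1] mask-off/keep -> 0x8d
vd[2] and(0xac,0x08) -> 0x08
vd[3] tail/ones -> 0xffff
vd[4] tail/ones -> 0xffff
vd[5] tail/ones -> 0xffff
vd[6] tail/ones -> 0xffff
vd[7] tail/ones -> 0xffff
vd[8] tail/ones -> 0xffff
vd[9] tail/ones -> 0xffff
vd[10] tail/ones -> 0xffff
vd[11] tail/ones -> 0xffff
vd[12] tail/ones -> 0xffff
vd[13] tail/ones -> 0xffff
vd[14] tail/ones -> 0xffff
vd[15] tail/ones -> 0xffff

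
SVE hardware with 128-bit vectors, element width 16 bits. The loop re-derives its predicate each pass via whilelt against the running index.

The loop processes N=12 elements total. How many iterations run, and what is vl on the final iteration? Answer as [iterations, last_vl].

[iterations, last_vl] = [2, 4]

lane count: 128 div 16 = 8
12 elements at 8/iter → 2 passes, remainder 4 on the last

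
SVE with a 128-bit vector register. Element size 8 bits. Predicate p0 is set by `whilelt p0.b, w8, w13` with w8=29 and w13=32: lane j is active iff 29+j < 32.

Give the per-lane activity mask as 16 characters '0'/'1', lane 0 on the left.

lane count: 128 div 8 = 16
active while 29+j < 32, i.e. j ∈ [0,3) capped at 16 ⇒ 3
bits (lane 0 leftmost): 1110000000000000

predicate = 1110000000000000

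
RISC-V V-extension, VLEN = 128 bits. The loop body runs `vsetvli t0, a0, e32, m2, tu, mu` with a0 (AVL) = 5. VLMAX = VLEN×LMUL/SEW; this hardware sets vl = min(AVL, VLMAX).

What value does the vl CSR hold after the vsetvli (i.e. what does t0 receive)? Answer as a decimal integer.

vl = 5

VLMAX = (128 × 2) / 32 = 8 lanes
vl = min(AVL, VLMAX) = min(5, 8) = 5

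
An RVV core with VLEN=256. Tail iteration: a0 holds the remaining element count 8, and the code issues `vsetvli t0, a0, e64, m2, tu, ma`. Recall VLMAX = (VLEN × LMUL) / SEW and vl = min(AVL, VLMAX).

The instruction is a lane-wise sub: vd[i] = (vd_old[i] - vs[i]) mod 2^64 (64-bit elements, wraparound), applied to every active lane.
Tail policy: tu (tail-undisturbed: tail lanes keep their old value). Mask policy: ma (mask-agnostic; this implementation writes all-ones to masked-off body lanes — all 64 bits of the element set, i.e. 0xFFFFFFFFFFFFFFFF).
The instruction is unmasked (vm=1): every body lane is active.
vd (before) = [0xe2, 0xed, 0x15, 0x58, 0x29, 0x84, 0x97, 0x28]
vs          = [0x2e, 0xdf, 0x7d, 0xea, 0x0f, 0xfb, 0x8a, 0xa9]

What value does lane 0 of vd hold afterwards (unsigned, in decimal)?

vd[0] = 180

VLMAX = (256 × 2) / 64 = 8 lanes
AVL=8 ≤ VLMAX=8, so vl = 8
[0] sub(0xe2,0x2e) = 0xb4
[1] sub(0xed,0xdf) = 0x0e
[2] sub(0x15,0x7d) = 0xffffffffffffff98
[3] sub(0x58,0xea) = 0xffffffffffffff6e
[4] sub(0x29,0x0f) = 0x1a
[5] sub(0x84,0xfb) = 0xffffffffffffff89
[6] sub(0x97,0x8a) = 0x0d
[7] sub(0x28,0xa9) = 0xffffffffffffff7f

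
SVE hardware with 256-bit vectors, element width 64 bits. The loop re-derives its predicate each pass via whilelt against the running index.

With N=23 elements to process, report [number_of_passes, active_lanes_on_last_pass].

lane count: 256 div 64 = 4
23 elements at 4/iter → 6 passes, remainder 3 on the last

[iterations, last_vl] = [6, 3]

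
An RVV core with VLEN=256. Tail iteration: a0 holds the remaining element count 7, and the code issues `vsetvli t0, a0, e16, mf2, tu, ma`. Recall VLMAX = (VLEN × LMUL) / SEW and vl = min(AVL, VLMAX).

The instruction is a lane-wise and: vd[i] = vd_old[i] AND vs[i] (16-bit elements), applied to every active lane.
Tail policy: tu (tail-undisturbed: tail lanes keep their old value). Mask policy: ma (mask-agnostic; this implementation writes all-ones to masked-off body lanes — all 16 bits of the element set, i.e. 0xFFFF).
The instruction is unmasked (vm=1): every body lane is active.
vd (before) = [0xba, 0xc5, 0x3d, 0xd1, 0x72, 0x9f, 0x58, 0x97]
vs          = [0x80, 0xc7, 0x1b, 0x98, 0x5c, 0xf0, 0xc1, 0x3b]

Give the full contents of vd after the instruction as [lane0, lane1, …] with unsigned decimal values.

vd = [128, 197, 25, 144, 80, 144, 64, 151]

VLMAX = (256 × 1/2) / 16 = 8 lanes
vl ← min(7, 8) = 7
  i=0: and(0xba,0x80) → 128
  i=1: and(0xc5,0xc7) → 197
  i=2: and(0x3d,0x1b) → 25
  i=3: and(0xd1,0x98) → 144
  i=4: and(0x72,0x5c) → 80
  i=5: and(0x9f,0xf0) → 144
  i=6: and(0x58,0xc1) → 64
  i=7: tail/keep → 151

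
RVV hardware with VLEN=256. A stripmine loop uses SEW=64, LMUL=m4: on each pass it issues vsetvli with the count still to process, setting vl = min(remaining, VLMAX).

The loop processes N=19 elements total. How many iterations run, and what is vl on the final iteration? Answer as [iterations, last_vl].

VLMAX = (256 × 4) / 64 = 16 lanes
N=19: ⌈19/16⌉ = 2 iters; last vl = 19 − 1×16 = 3

[iterations, last_vl] = [2, 3]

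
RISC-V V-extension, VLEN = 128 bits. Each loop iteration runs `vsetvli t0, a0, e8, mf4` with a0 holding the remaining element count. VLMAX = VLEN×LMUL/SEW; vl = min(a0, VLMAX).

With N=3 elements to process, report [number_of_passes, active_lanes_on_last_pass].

[iterations, last_vl] = [1, 3]

VLMAX = VLEN×LMUL/SEW = 128×1/4/8 = 4
iterations = ceil(3/4) = 1; final-pass vl = 3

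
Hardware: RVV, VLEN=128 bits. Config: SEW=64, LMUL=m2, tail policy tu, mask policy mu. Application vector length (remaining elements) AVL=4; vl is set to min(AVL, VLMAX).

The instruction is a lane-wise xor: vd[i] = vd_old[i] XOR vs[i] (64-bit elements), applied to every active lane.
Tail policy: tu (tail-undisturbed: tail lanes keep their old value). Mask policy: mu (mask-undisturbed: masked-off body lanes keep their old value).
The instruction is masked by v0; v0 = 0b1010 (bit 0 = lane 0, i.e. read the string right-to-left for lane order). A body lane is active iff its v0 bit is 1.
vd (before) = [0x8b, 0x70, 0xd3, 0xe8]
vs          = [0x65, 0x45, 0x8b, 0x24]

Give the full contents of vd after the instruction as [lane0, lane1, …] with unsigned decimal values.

vd = [139, 53, 211, 204]

VLMAX = (128 × 2) / 64 = 4 lanes
AVL=4 ≤ VLMAX=4, so vl = 4
vd[0] mask-off/keep -> 0x8b
vd[1] xor(0x70,0x45) -> 0x35
vd[2] mask-off/keep -> 0xd3
vd[3] xor(0xe8,0x24) -> 0xcc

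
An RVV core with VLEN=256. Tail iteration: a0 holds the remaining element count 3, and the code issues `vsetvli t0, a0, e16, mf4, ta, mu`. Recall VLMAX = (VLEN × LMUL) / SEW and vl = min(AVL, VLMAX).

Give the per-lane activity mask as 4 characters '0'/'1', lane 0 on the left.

lanes per group: 256·1/4/16 = 4
vl = min(AVL, VLMAX) = min(3, 4) = 3
bits (lane 0 leftmost): 1110

predicate = 1110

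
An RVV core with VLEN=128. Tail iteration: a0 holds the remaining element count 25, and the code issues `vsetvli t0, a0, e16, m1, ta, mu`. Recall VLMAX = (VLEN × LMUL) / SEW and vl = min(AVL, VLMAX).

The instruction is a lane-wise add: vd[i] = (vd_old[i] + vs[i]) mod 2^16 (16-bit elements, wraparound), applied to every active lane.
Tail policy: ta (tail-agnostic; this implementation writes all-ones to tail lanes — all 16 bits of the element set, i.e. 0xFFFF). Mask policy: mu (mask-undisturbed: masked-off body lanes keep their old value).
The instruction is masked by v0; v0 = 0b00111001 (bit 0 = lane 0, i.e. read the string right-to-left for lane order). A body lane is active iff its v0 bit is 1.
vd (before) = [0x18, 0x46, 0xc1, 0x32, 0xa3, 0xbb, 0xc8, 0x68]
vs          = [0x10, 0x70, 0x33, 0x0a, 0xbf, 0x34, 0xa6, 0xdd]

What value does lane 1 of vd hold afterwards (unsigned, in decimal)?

vd[1] = 70

lanes per group: 128·1/16 = 8
vl ← min(25, 8) = 8
lane  0: add(0x18,0x10) ⇒ 0x28
lane  1: mask-off/keep ⇒ 0x46
lane  2: mask-off/keep ⇒ 0xc1
lane  3: add(0x32,0x0a) ⇒ 0x3c
lane  4: add(0xa3,0xbf) ⇒ 0x162
lane  5: add(0xbb,0x34) ⇒ 0xef
lane  6: mask-off/keep ⇒ 0xc8
lane  7: mask-off/keep ⇒ 0x68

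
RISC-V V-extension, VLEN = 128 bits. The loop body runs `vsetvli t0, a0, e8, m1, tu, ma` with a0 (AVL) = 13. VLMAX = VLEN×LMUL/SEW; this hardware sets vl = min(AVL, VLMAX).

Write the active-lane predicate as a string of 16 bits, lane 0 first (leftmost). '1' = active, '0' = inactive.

predicate = 1111111111111000

VLMAX = (128 × 1) / 8 = 16 lanes
vl ← min(13, 16) = 13
bits (lane 0 leftmost): 1111111111111000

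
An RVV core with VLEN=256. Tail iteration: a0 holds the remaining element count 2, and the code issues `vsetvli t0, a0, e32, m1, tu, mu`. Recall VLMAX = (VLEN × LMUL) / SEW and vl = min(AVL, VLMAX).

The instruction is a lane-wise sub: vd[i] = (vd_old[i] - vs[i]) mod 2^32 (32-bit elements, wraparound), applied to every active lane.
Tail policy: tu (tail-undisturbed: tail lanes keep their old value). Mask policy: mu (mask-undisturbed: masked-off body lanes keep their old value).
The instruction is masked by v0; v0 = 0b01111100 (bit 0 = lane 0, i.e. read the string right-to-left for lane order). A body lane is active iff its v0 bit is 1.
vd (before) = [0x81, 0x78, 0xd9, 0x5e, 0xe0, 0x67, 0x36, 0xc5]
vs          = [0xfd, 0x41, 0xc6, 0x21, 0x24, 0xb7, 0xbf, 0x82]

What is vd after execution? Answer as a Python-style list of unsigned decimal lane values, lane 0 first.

vd = [129, 120, 217, 94, 224, 103, 54, 197]

lanes per group: 256·1/32 = 8
AVL=2 ≤ VLMAX=8, so vl = 2
vd[0] mask-off/keep -> 0x81
vd[1] mask-off/keep -> 0x78
vd[2] tail/keep -> 0xd9
vd[3] tail/keep -> 0x5e
vd[4] tail/keep -> 0xe0
vd[5] tail/keep -> 0x67
vd[6] tail/keep -> 0x36
vd[7] tail/keep -> 0xc5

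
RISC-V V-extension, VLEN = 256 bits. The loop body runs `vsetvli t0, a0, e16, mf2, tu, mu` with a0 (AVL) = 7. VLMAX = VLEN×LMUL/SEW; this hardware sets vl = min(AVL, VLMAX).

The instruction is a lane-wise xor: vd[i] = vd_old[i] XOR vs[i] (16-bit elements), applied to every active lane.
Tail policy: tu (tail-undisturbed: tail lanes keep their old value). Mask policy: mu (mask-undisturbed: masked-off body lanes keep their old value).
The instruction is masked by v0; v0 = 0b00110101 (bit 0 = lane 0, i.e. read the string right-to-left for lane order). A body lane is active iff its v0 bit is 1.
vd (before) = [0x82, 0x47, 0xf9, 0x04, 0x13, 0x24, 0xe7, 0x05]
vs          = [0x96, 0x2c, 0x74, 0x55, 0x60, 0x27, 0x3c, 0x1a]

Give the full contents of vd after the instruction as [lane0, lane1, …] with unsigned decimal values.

VLMAX = (256 × 1/2) / 16 = 8 lanes
vl ← min(7, 8) = 7
  i=0: xor(0x82,0x96) → 20
  i=1: mask-off/keep → 71
  i=2: xor(0xf9,0x74) → 141
  i=3: mask-off/keep → 4
  i=4: xor(0x13,0x60) → 115
  i=5: xor(0x24,0x27) → 3
  i=6: mask-off/keep → 231
  i=7: tail/keep → 5

vd = [20, 71, 141, 4, 115, 3, 231, 5]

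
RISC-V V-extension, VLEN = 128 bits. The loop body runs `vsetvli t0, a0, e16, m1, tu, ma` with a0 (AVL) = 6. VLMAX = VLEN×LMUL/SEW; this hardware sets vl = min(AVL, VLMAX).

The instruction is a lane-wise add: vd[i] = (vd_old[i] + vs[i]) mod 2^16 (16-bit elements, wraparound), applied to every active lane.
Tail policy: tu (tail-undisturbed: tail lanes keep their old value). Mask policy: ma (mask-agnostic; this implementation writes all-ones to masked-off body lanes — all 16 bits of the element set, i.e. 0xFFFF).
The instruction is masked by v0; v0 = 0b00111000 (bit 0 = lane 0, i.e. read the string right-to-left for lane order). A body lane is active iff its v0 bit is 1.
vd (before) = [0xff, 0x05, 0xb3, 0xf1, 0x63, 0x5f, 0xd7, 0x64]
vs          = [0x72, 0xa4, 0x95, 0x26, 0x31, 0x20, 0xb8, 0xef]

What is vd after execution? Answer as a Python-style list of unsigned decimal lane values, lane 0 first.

VLMAX = VLEN×LMUL/SEW = 128×1/16 = 8
vl ← min(6, 8) = 6
  i=0: mask-off/ones → 65535
  i=1: mask-off/ones → 65535
  i=2: mask-off/ones → 65535
  i=3: add(0xf1,0x26) → 279
  i=4: add(0x63,0x31) → 148
  i=5: add(0x5f,0x20) → 127
  i=6: tail/keep → 215
  i=7: tail/keep → 100

vd = [65535, 65535, 65535, 279, 148, 127, 215, 100]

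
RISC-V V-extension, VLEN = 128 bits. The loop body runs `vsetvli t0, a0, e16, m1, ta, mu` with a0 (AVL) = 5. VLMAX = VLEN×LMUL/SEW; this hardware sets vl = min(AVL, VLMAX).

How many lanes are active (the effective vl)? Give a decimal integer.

vl = 5

VLMAX = (128 × 1) / 16 = 8 lanes
AVL=5 ≤ VLMAX=8, so vl = 5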